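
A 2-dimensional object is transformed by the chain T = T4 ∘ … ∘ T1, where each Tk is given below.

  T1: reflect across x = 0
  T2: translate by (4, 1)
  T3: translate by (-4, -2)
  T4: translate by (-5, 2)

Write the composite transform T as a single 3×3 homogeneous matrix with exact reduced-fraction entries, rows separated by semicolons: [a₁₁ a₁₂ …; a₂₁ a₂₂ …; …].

T1 = [-1 0 0; 0 1 0; 0 0 1]
T2·T1 = [-1 0 4; 0 1 1; 0 0 1]
T3·…·T1 = [-1 0 0; 0 1 -1; 0 0 1]
T4·…·T1 = [-1 0 -5; 0 1 1; 0 0 1]

T = [-1 0 -5; 0 1 1; 0 0 1]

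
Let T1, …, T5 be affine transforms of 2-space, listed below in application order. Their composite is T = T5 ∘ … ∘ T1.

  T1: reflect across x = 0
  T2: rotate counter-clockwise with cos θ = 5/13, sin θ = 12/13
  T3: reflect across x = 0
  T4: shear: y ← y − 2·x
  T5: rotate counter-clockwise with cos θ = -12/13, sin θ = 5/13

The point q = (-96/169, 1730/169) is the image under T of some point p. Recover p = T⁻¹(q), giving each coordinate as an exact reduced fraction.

p = (2, 4)

T1 = [-1 0 0; 0 1 0; 0 0 1]
T2·T1 = [-5/13 -12/13 0; -12/13 5/13 0; 0 0 1]
T3·…·T1 = [5/13 12/13 0; -12/13 5/13 0; 0 0 1]
T4·…·T1 = [5/13 12/13 0; -22/13 -19/13 0; 0 0 1]
T5·…·T1 = [50/169 -49/169 0; 289/169 288/169 0; 0 0 1]
det M = 1; M⁻¹ = [288/169 49/169 0; -289/169 50/169 0; 0 0 1]
M⁻¹ · (-96/169, 1730/169)ᵀ = (2, 4)ᵀ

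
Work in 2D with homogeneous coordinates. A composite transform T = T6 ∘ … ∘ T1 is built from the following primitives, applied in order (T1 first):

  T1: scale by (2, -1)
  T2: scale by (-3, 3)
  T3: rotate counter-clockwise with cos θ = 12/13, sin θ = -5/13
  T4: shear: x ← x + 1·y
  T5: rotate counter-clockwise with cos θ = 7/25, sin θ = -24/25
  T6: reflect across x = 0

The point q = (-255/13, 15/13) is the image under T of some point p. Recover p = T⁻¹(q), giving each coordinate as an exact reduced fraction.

T1 = [2 0 0; 0 -1 0; 0 0 1]
T2·T1 = [-6 0 0; 0 -3 0; 0 0 1]
T3·…·T1 = [-72/13 -15/13 0; 30/13 -36/13 0; 0 0 1]
T4·…·T1 = [-42/13 -51/13 0; 30/13 -36/13 0; 0 0 1]
T5·…·T1 = [426/325 -1221/325 0; 1218/325 972/325 0; 0 0 1]
T6·…·T1 = [-426/325 1221/325 0; 1218/325 972/325 0; 0 0 1]
det M = -18; M⁻¹ = [-54/325 407/1950 0; 203/975 71/975 0; 0 0 1]
M⁻¹ · (-255/13, 15/13)ᵀ = (7/2, -4)ᵀ

p = (7/2, -4)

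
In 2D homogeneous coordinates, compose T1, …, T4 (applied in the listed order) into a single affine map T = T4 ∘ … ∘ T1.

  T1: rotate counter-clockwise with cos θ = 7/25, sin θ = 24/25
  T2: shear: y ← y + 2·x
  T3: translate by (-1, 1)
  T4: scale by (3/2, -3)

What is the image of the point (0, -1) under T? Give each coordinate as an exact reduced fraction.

T1 rotate counter-clockwise with cos θ = 7/25, sin θ = 24/25: (0, -1) → (24/25, -7/25)
T2 shear: y ← y + 2·x: (24/25, -7/25) → (24/25, 41/25)
T3 translate by (-1, 1): (24/25, 41/25) → (-1/25, 66/25)
T4 scale by (3/2, -3): (-1/25, 66/25) → (-3/50, -198/25)

T(p) = (-3/50, -198/25)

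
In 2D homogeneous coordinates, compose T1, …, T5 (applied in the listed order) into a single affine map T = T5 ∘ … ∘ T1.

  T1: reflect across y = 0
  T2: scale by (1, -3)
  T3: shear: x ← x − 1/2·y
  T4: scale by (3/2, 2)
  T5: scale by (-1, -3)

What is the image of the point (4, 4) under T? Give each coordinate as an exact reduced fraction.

T(p) = (3, -72)

T1 reflect across y = 0: (4, 4) → (4, -4)
T2 scale by (1, -3): (4, -4) → (4, 12)
T3 shear: x ← x − 1/2·y: (4, 12) → (-2, 12)
T4 scale by (3/2, 2): (-2, 12) → (-3, 24)
T5 scale by (-1, -3): (-3, 24) → (3, -72)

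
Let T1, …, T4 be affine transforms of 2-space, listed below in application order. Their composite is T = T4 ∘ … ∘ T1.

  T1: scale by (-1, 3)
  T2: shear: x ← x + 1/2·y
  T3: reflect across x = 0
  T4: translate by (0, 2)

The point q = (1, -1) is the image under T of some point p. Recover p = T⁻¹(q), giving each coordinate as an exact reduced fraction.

T1 = [-1 0 0; 0 3 0; 0 0 1]
T2·T1 = [-1 3/2 0; 0 3 0; 0 0 1]
T3·…·T1 = [1 -3/2 0; 0 3 0; 0 0 1]
T4·…·T1 = [1 -3/2 0; 0 3 2; 0 0 1]
det M = 3; M⁻¹ = [1 1/2 -1; 0 1/3 -2/3; 0 0 1]
M⁻¹ · (1, -1)ᵀ = (-1/2, -1)ᵀ

p = (-1/2, -1)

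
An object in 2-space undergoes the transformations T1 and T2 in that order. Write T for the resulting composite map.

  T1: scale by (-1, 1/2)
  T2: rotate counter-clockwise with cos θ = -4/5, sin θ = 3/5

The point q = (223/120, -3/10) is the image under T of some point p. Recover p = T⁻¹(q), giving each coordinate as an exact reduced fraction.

T1 = [-1 0 0; 0 1/2 0; 0 0 1]
T2·T1 = [4/5 -3/10 0; -3/5 -2/5 0; 0 0 1]
det M = -1/2; M⁻¹ = [4/5 -3/5 0; -6/5 -8/5 0; 0 0 1]
M⁻¹ · (223/120, -3/10)ᵀ = (5/3, -7/4)ᵀ

p = (5/3, -7/4)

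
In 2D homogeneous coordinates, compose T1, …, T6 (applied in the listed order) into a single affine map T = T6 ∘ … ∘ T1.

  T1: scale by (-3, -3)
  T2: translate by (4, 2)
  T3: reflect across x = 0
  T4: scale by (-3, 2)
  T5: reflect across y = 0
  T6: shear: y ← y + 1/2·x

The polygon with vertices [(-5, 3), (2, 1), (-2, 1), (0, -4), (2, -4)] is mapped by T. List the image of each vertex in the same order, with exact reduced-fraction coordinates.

image vertices: (57, 85/2), (-6, -1), (30, 17), (12, -22), (-6, -31)

T1 scale by (-3, -3): (-5, 3) → (15, -9); (2, 1) → (-6, -3); (-2, 1) → (6, -3); (0, -4) → (0, 12); (2, -4) → (-6, 12)
T2 translate by (4, 2): (15, -9) → (19, -7); (-6, -3) → (-2, -1); (6, -3) → (10, -1); (0, 12) → (4, 14); (-6, 12) → (-2, 14)
T3 reflect across x = 0: (19, -7) → (-19, -7); (-2, -1) → (2, -1); (10, -1) → (-10, -1); (4, 14) → (-4, 14); (-2, 14) → (2, 14)
T4 scale by (-3, 2): (-19, -7) → (57, -14); (2, -1) → (-6, -2); (-10, -1) → (30, -2); (-4, 14) → (12, 28); (2, 14) → (-6, 28)
T5 reflect across y = 0: (57, -14) → (57, 14); (-6, -2) → (-6, 2); (30, -2) → (30, 2); (12, 28) → (12, -28); (-6, 28) → (-6, -28)
T6 shear: y ← y + 1/2·x: (57, 14) → (57, 85/2); (-6, 2) → (-6, -1); (30, 2) → (30, 17); (12, -28) → (12, -22); (-6, -28) → (-6, -31)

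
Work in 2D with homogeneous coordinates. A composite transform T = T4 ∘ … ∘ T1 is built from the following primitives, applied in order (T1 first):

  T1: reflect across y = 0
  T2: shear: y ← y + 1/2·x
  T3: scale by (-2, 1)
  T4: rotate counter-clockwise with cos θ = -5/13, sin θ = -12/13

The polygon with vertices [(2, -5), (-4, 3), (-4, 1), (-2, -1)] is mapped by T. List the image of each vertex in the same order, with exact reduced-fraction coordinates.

image vertices: (92/13, 18/13), (-100/13, -71/13), (-76/13, -81/13), (-20/13, -48/13)

T1 reflect across y = 0: (2, -5) → (2, 5); (-4, 3) → (-4, -3); (-4, 1) → (-4, -1); (-2, -1) → (-2, 1)
T2 shear: y ← y + 1/2·x: (2, 5) → (2, 6); (-4, -3) → (-4, -5); (-4, -1) → (-4, -3); (-2, 1) → (-2, 0)
T3 scale by (-2, 1): (2, 6) → (-4, 6); (-4, -5) → (8, -5); (-4, -3) → (8, -3); (-2, 0) → (4, 0)
T4 rotate counter-clockwise with cos θ = -5/13, sin θ = -12/13: (-4, 6) → (92/13, 18/13); (8, -5) → (-100/13, -71/13); (8, -3) → (-76/13, -81/13); (4, 0) → (-20/13, -48/13)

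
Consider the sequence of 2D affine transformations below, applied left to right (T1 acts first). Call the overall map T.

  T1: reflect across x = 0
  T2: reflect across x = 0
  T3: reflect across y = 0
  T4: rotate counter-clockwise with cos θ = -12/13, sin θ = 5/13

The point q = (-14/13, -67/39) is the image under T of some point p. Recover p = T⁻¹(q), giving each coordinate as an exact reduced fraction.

p = (1/3, -2)

T1 = [-1 0 0; 0 1 0; 0 0 1]
T2·T1 = [1 0 0; 0 1 0; 0 0 1]
T3·…·T1 = [1 0 0; 0 -1 0; 0 0 1]
T4·…·T1 = [-12/13 5/13 0; 5/13 12/13 0; 0 0 1]
det M = -1; M⁻¹ = [-12/13 5/13 0; 5/13 12/13 0; 0 0 1]
M⁻¹ · (-14/13, -67/39)ᵀ = (1/3, -2)ᵀ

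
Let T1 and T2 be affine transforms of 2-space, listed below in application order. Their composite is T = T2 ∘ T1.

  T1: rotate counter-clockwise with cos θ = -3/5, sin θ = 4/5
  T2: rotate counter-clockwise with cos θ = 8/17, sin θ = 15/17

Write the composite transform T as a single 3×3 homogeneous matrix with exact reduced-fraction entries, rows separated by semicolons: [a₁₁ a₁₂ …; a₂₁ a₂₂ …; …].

T = [-84/85 13/85 0; -13/85 -84/85 0; 0 0 1]

T1 = [-3/5 -4/5 0; 4/5 -3/5 0; 0 0 1]
T2·T1 = [-84/85 13/85 0; -13/85 -84/85 0; 0 0 1]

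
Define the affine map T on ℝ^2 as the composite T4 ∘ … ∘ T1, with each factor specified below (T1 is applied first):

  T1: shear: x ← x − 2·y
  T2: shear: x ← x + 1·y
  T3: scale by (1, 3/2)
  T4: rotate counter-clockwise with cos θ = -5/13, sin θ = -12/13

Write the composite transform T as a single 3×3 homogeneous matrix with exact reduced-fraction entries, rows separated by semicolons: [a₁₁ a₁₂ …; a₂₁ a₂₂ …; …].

T1 = [1 -2 0; 0 1 0; 0 0 1]
T2·T1 = [1 -1 0; 0 1 0; 0 0 1]
T3·…·T1 = [1 -1 0; 0 3/2 0; 0 0 1]
T4·…·T1 = [-5/13 23/13 0; -12/13 9/26 0; 0 0 1]

T = [-5/13 23/13 0; -12/13 9/26 0; 0 0 1]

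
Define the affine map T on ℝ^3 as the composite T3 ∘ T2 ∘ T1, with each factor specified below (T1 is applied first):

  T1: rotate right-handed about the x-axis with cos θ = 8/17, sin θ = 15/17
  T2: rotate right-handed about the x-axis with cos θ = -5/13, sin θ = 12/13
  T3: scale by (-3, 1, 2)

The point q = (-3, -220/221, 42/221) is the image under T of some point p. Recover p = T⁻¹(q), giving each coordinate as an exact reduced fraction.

T1 = [1 0 0 0; 0 8/17 -15/17 0; 0 15/17 8/17 0; 0 0 0 1]
T2·T1 = [1 0 0 0; 0 -220/221 -21/221 0; 0 21/221 -220/221 0; 0 0 0 1]
T3·…·T1 = [-3 0 0 0; 0 -220/221 -21/221 0; 0 42/221 -440/221 0; 0 0 0 1]
det M = -6; M⁻¹ = [-1/3 0 0 0; 0 -220/221 21/442 0; 0 -21/221 -110/221 0; 0 0 0 1]
M⁻¹ · (-3, -220/221, 42/221)ᵀ = (1, 1, 0)ᵀ

p = (1, 1, 0)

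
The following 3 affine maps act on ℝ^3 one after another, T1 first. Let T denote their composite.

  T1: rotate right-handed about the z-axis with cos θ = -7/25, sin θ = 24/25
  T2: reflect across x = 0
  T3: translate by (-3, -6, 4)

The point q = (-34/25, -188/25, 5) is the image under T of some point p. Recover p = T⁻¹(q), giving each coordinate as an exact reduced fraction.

p = (-1, 2, 1)

T1 = [-7/25 -24/25 0 0; 24/25 -7/25 0 0; 0 0 1 0; 0 0 0 1]
T2·T1 = [7/25 24/25 0 0; 24/25 -7/25 0 0; 0 0 1 0; 0 0 0 1]
T3·…·T1 = [7/25 24/25 0 -3; 24/25 -7/25 0 -6; 0 0 1 4; 0 0 0 1]
det M = -1; M⁻¹ = [7/25 24/25 0 33/5; 24/25 -7/25 0 6/5; 0 0 1 -4; 0 0 0 1]
M⁻¹ · (-34/25, -188/25, 5)ᵀ = (-1, 2, 1)ᵀ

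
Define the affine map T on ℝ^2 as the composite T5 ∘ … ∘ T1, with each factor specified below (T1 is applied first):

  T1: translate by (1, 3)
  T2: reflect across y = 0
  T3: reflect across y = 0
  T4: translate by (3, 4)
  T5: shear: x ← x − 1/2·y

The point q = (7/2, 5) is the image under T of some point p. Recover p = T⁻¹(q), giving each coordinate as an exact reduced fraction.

p = (2, -2)

T1 = [1 0 1; 0 1 3; 0 0 1]
T2·T1 = [1 0 1; 0 -1 -3; 0 0 1]
T3·…·T1 = [1 0 1; 0 1 3; 0 0 1]
T4·…·T1 = [1 0 4; 0 1 7; 0 0 1]
T5·…·T1 = [1 -1/2 1/2; 0 1 7; 0 0 1]
det M = 1; M⁻¹ = [1 1/2 -4; 0 1 -7; 0 0 1]
M⁻¹ · (7/2, 5)ᵀ = (2, -2)ᵀ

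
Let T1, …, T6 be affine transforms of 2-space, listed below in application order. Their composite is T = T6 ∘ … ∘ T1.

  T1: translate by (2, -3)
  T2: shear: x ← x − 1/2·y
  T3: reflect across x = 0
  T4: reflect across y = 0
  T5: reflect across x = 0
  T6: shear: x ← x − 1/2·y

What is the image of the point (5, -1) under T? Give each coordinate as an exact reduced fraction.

T(p) = (7, 4)

T1 translate by (2, -3): (5, -1) → (7, -4)
T2 shear: x ← x − 1/2·y: (7, -4) → (9, -4)
T3 reflect across x = 0: (9, -4) → (-9, -4)
T4 reflect across y = 0: (-9, -4) → (-9, 4)
T5 reflect across x = 0: (-9, 4) → (9, 4)
T6 shear: x ← x − 1/2·y: (9, 4) → (7, 4)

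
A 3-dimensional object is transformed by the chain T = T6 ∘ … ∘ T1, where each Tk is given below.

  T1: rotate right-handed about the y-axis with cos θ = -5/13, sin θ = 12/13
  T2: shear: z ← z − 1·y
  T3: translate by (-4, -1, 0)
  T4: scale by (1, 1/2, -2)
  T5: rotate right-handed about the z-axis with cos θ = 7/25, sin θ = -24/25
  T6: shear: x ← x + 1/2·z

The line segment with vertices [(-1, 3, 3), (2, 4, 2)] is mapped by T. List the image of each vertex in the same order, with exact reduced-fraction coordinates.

image vertices: (257/65, 71/65, 84/13), (2352/325, 2097/650, 172/13)

T1 rotate right-handed about the y-axis with cos θ = -5/13, sin θ = 12/13: (-1, 3, 3) → (41/13, 3, -3/13); (2, 4, 2) → (14/13, 4, -34/13)
T2 shear: z ← z − 1·y: (41/13, 3, -3/13) → (41/13, 3, -42/13); (14/13, 4, -34/13) → (14/13, 4, -86/13)
T3 translate by (-4, -1, 0): (41/13, 3, -42/13) → (-11/13, 2, -42/13); (14/13, 4, -86/13) → (-38/13, 3, -86/13)
T4 scale by (1, 1/2, -2): (-11/13, 2, -42/13) → (-11/13, 1, 84/13); (-38/13, 3, -86/13) → (-38/13, 3/2, 172/13)
T5 rotate right-handed about the z-axis with cos θ = 7/25, sin θ = -24/25: (-11/13, 1, 84/13) → (47/65, 71/65, 84/13); (-38/13, 3/2, 172/13) → (202/325, 2097/650, 172/13)
T6 shear: x ← x + 1/2·z: (47/65, 71/65, 84/13) → (257/65, 71/65, 84/13); (202/325, 2097/650, 172/13) → (2352/325, 2097/650, 172/13)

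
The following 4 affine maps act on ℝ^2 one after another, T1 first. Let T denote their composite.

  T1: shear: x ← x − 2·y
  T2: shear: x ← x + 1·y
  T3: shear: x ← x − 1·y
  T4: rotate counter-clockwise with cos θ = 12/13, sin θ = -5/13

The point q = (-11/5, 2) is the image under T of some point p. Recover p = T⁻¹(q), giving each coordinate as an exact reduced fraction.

T1 = [1 -2 0; 0 1 0; 0 0 1]
T2·T1 = [1 -1 0; 0 1 0; 0 0 1]
T3·…·T1 = [1 -2 0; 0 1 0; 0 0 1]
T4·…·T1 = [12/13 -19/13 0; -5/13 22/13 0; 0 0 1]
det M = 1; M⁻¹ = [22/13 19/13 0; 5/13 12/13 0; 0 0 1]
M⁻¹ · (-11/5, 2)ᵀ = (-4/5, 1)ᵀ

p = (-4/5, 1)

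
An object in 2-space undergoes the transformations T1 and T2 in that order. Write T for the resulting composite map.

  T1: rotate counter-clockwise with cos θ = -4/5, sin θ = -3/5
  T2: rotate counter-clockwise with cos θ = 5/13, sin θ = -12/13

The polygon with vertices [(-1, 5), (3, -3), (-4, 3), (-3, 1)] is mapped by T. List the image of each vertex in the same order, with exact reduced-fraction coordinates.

T1 rotate counter-clockwise with cos θ = -4/5, sin θ = -3/5: (-1, 5) → (19/5, -17/5); (3, -3) → (-21/5, 3/5); (-4, 3) → (5, 0); (-3, 1) → (3, 1)
T2 rotate counter-clockwise with cos θ = 5/13, sin θ = -12/13: (19/5, -17/5) → (-109/65, -313/65); (-21/5, 3/5) → (-69/65, 267/65); (5, 0) → (25/13, -60/13); (3, 1) → (27/13, -31/13)

image vertices: (-109/65, -313/65), (-69/65, 267/65), (25/13, -60/13), (27/13, -31/13)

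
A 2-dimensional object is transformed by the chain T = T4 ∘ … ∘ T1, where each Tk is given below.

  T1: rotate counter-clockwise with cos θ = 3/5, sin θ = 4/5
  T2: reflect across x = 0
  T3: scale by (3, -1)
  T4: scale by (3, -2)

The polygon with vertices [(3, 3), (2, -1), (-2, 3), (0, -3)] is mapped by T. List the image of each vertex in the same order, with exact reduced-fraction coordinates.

T1 rotate counter-clockwise with cos θ = 3/5, sin θ = 4/5: (3, 3) → (-3/5, 21/5); (2, -1) → (2, 1); (-2, 3) → (-18/5, 1/5); (0, -3) → (12/5, -9/5)
T2 reflect across x = 0: (-3/5, 21/5) → (3/5, 21/5); (2, 1) → (-2, 1); (-18/5, 1/5) → (18/5, 1/5); (12/5, -9/5) → (-12/5, -9/5)
T3 scale by (3, -1): (3/5, 21/5) → (9/5, -21/5); (-2, 1) → (-6, -1); (18/5, 1/5) → (54/5, -1/5); (-12/5, -9/5) → (-36/5, 9/5)
T4 scale by (3, -2): (9/5, -21/5) → (27/5, 42/5); (-6, -1) → (-18, 2); (54/5, -1/5) → (162/5, 2/5); (-36/5, 9/5) → (-108/5, -18/5)

image vertices: (27/5, 42/5), (-18, 2), (162/5, 2/5), (-108/5, -18/5)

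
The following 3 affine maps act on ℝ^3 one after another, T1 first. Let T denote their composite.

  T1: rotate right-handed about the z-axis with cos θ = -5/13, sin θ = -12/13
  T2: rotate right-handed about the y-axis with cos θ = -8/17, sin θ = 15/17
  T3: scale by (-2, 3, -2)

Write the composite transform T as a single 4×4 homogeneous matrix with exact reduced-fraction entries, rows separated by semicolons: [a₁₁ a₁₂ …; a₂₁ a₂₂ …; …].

T = [-80/221 192/221 -30/17 0; -36/13 -15/13 0 0; -150/221 360/221 16/17 0; 0 0 0 1]

T1 = [-5/13 12/13 0 0; -12/13 -5/13 0 0; 0 0 1 0; 0 0 0 1]
T2·T1 = [40/221 -96/221 15/17 0; -12/13 -5/13 0 0; 75/221 -180/221 -8/17 0; 0 0 0 1]
T3·…·T1 = [-80/221 192/221 -30/17 0; -36/13 -15/13 0 0; -150/221 360/221 16/17 0; 0 0 0 1]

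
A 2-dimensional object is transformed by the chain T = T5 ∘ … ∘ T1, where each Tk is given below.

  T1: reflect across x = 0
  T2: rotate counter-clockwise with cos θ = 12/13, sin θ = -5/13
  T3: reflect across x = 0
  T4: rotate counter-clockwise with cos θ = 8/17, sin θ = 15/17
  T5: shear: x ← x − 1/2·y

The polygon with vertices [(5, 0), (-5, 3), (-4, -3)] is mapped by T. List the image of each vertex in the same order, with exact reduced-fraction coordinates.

T1 reflect across x = 0: (5, 0) → (-5, 0); (-5, 3) → (5, 3); (-4, -3) → (4, -3)
T2 rotate counter-clockwise with cos θ = 12/13, sin θ = -5/13: (-5, 0) → (-60/13, 25/13); (5, 3) → (75/13, 11/13); (4, -3) → (33/13, -56/13)
T3 reflect across x = 0: (-60/13, 25/13) → (60/13, 25/13); (75/13, 11/13) → (-75/13, 11/13); (33/13, -56/13) → (-33/13, -56/13)
T4 rotate counter-clockwise with cos θ = 8/17, sin θ = 15/17: (60/13, 25/13) → (105/221, 1100/221); (-75/13, 11/13) → (-45/13, -61/13); (-33/13, -56/13) → (576/221, -943/221)
T5 shear: x ← x − 1/2·y: (105/221, 1100/221) → (-445/221, 1100/221); (-45/13, -61/13) → (-29/26, -61/13); (576/221, -943/221) → (2095/442, -943/221)

image vertices: (-445/221, 1100/221), (-29/26, -61/13), (2095/442, -943/221)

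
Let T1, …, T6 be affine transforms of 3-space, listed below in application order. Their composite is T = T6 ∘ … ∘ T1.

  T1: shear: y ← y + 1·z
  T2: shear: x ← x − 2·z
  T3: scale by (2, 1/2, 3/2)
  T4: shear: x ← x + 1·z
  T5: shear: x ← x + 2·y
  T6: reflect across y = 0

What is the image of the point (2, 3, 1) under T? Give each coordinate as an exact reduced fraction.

T(p) = (11/2, -2, 3/2)

T1 shear: y ← y + 1·z: (2, 3, 1) → (2, 4, 1)
T2 shear: x ← x − 2·z: (2, 4, 1) → (0, 4, 1)
T3 scale by (2, 1/2, 3/2): (0, 4, 1) → (0, 2, 3/2)
T4 shear: x ← x + 1·z: (0, 2, 3/2) → (3/2, 2, 3/2)
T5 shear: x ← x + 2·y: (3/2, 2, 3/2) → (11/2, 2, 3/2)
T6 reflect across y = 0: (11/2, 2, 3/2) → (11/2, -2, 3/2)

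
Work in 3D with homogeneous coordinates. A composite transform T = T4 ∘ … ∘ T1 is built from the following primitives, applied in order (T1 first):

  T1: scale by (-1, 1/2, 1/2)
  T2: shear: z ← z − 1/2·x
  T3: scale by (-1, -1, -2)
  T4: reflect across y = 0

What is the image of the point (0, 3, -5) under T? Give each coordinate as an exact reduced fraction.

T1 scale by (-1, 1/2, 1/2): (0, 3, -5) → (0, 3/2, -5/2)
T2 shear: z ← z − 1/2·x: (0, 3/2, -5/2) → (0, 3/2, -5/2)
T3 scale by (-1, -1, -2): (0, 3/2, -5/2) → (0, -3/2, 5)
T4 reflect across y = 0: (0, -3/2, 5) → (0, 3/2, 5)

T(p) = (0, 3/2, 5)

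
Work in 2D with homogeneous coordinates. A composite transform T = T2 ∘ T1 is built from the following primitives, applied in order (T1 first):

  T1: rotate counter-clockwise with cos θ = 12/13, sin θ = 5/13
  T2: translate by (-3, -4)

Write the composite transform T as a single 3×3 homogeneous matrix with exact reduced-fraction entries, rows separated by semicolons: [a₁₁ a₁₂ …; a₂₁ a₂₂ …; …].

T1 = [12/13 -5/13 0; 5/13 12/13 0; 0 0 1]
T2·T1 = [12/13 -5/13 -3; 5/13 12/13 -4; 0 0 1]

T = [12/13 -5/13 -3; 5/13 12/13 -4; 0 0 1]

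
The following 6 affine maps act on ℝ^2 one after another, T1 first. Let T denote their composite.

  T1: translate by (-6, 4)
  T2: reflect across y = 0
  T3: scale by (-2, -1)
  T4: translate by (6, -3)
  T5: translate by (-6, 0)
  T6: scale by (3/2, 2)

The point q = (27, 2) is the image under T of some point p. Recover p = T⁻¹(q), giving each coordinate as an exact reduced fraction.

p = (-3, 0)

T1 = [1 0 -6; 0 1 4; 0 0 1]
T2·T1 = [1 0 -6; 0 -1 -4; 0 0 1]
T3·…·T1 = [-2 0 12; 0 1 4; 0 0 1]
T4·…·T1 = [-2 0 18; 0 1 1; 0 0 1]
T5·…·T1 = [-2 0 12; 0 1 1; 0 0 1]
T6·…·T1 = [-3 0 18; 0 2 2; 0 0 1]
det M = -6; M⁻¹ = [-1/3 0 6; 0 1/2 -1; 0 0 1]
M⁻¹ · (27, 2)ᵀ = (-3, 0)ᵀ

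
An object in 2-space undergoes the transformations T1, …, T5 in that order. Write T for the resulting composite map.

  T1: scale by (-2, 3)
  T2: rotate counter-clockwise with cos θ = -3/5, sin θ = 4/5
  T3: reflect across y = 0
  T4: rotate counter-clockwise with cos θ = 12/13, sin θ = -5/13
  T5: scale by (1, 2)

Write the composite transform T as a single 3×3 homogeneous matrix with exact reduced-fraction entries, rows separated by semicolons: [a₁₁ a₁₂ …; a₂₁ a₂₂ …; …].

T = [112/65 -99/65 0; 132/65 336/65 0; 0 0 1]

T1 = [-2 0 0; 0 3 0; 0 0 1]
T2·T1 = [6/5 -12/5 0; -8/5 -9/5 0; 0 0 1]
T3·…·T1 = [6/5 -12/5 0; 8/5 9/5 0; 0 0 1]
T4·…·T1 = [112/65 -99/65 0; 66/65 168/65 0; 0 0 1]
T5·…·T1 = [112/65 -99/65 0; 132/65 336/65 0; 0 0 1]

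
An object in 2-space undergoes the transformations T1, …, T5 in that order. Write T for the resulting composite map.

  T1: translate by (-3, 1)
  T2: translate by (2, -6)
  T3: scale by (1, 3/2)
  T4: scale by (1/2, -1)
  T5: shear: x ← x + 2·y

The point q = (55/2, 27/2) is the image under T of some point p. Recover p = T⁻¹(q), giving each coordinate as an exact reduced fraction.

T1 = [1 0 -3; 0 1 1; 0 0 1]
T2·T1 = [1 0 -1; 0 1 -5; 0 0 1]
T3·…·T1 = [1 0 -1; 0 3/2 -15/2; 0 0 1]
T4·…·T1 = [1/2 0 -1/2; 0 -3/2 15/2; 0 0 1]
T5·…·T1 = [1/2 -3 29/2; 0 -3/2 15/2; 0 0 1]
det M = -3/4; M⁻¹ = [2 -4 1; 0 -2/3 5; 0 0 1]
M⁻¹ · (55/2, 27/2)ᵀ = (2, -4)ᵀ

p = (2, -4)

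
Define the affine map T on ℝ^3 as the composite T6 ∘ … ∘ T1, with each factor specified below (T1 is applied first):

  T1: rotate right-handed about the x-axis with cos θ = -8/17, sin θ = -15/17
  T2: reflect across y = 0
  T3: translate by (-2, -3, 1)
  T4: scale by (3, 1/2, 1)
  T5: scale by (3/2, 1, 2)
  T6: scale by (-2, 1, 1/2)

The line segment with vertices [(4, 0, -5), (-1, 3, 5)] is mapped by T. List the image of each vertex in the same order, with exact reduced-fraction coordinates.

image vertices: (-18, 12/17, 57/17), (27, -3, -4)

T1 rotate right-handed about the x-axis with cos θ = -8/17, sin θ = -15/17: (4, 0, -5) → (4, -75/17, 40/17); (-1, 3, 5) → (-1, 3, -5)
T2 reflect across y = 0: (4, -75/17, 40/17) → (4, 75/17, 40/17); (-1, 3, -5) → (-1, -3, -5)
T3 translate by (-2, -3, 1): (4, 75/17, 40/17) → (2, 24/17, 57/17); (-1, -3, -5) → (-3, -6, -4)
T4 scale by (3, 1/2, 1): (2, 24/17, 57/17) → (6, 12/17, 57/17); (-3, -6, -4) → (-9, -3, -4)
T5 scale by (3/2, 1, 2): (6, 12/17, 57/17) → (9, 12/17, 114/17); (-9, -3, -4) → (-27/2, -3, -8)
T6 scale by (-2, 1, 1/2): (9, 12/17, 114/17) → (-18, 12/17, 57/17); (-27/2, -3, -8) → (27, -3, -4)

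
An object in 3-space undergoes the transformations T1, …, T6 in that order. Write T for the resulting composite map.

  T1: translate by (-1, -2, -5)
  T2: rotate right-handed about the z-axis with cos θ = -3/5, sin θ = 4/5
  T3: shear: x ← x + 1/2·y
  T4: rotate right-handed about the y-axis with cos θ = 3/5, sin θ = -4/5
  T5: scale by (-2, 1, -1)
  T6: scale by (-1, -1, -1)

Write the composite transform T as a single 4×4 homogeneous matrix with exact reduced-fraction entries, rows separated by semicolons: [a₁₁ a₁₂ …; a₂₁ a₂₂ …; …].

T = [-6/25 -33/25 -8/5 272/25; -4/5 3/5 0 -2/5; -4/25 -22/25 3/5 -27/25; 0 0 0 1]

T1 = [1 0 0 -1; 0 1 0 -2; 0 0 1 -5; 0 0 0 1]
T2·T1 = [-3/5 -4/5 0 11/5; 4/5 -3/5 0 2/5; 0 0 1 -5; 0 0 0 1]
T3·…·T1 = [-1/5 -11/10 0 12/5; 4/5 -3/5 0 2/5; 0 0 1 -5; 0 0 0 1]
T4·…·T1 = [-3/25 -33/50 -4/5 136/25; 4/5 -3/5 0 2/5; -4/25 -22/25 3/5 -27/25; 0 0 0 1]
T5·…·T1 = [6/25 33/25 8/5 -272/25; 4/5 -3/5 0 2/5; 4/25 22/25 -3/5 27/25; 0 0 0 1]
T6·…·T1 = [-6/25 -33/25 -8/5 272/25; -4/5 3/5 0 -2/5; -4/25 -22/25 3/5 -27/25; 0 0 0 1]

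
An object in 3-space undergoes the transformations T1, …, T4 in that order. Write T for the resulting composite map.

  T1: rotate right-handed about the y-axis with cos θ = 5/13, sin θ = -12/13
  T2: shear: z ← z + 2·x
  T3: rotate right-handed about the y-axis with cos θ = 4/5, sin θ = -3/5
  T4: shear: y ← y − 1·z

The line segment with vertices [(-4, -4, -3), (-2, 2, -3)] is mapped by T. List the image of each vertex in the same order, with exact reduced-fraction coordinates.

T1 rotate right-handed about the y-axis with cos θ = 5/13, sin θ = -12/13: (-4, -4, -3) → (16/13, -4, -63/13); (-2, 2, -3) → (2, 2, -3)
T2 shear: z ← z + 2·x: (16/13, -4, -63/13) → (16/13, -4, -31/13); (2, 2, -3) → (2, 2, 1)
T3 rotate right-handed about the y-axis with cos θ = 4/5, sin θ = -3/5: (16/13, -4, -31/13) → (157/65, -4, -76/65); (2, 2, 1) → (1, 2, 2)
T4 shear: y ← y − 1·z: (157/65, -4, -76/65) → (157/65, -184/65, -76/65); (1, 2, 2) → (1, 0, 2)

image vertices: (157/65, -184/65, -76/65), (1, 0, 2)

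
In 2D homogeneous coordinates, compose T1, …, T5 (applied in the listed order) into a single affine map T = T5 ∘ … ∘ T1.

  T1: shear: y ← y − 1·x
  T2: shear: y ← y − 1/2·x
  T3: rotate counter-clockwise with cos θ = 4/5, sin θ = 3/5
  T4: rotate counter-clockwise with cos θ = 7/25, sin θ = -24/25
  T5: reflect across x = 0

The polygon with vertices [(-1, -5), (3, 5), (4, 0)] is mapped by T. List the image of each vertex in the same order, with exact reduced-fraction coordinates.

image vertices: (29/10, -11/5), (-27/10, -7/5), (2/5, -36/5)

T1 shear: y ← y − 1·x: (-1, -5) → (-1, -4); (3, 5) → (3, 2); (4, 0) → (4, -4)
T2 shear: y ← y − 1/2·x: (-1, -4) → (-1, -7/2); (3, 2) → (3, 1/2); (4, -4) → (4, -6)
T3 rotate counter-clockwise with cos θ = 4/5, sin θ = 3/5: (-1, -7/2) → (13/10, -17/5); (3, 1/2) → (21/10, 11/5); (4, -6) → (34/5, -12/5)
T4 rotate counter-clockwise with cos θ = 7/25, sin θ = -24/25: (13/10, -17/5) → (-29/10, -11/5); (21/10, 11/5) → (27/10, -7/5); (34/5, -12/5) → (-2/5, -36/5)
T5 reflect across x = 0: (-29/10, -11/5) → (29/10, -11/5); (27/10, -7/5) → (-27/10, -7/5); (-2/5, -36/5) → (2/5, -36/5)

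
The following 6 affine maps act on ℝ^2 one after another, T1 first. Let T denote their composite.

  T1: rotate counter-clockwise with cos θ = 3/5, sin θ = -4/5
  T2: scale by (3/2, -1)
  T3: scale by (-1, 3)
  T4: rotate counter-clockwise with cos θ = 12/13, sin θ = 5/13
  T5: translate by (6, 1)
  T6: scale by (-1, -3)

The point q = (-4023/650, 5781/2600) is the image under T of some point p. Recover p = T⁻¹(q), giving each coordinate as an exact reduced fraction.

T1 = [3/5 4/5 0; -4/5 3/5 0; 0 0 1]
T2·T1 = [9/10 6/5 0; 4/5 -3/5 0; 0 0 1]
T3·…·T1 = [-9/10 -6/5 0; 12/5 -9/5 0; 0 0 1]
T4·…·T1 = [-114/65 -27/65 0; 243/130 -138/65 0; 0 0 1]
T5·…·T1 = [-114/65 -27/65 6; 243/130 -138/65 1; 0 0 1]
T6·…·T1 = [114/65 27/65 -6; -729/130 414/65 -3; 0 0 1]
det M = 27/2; M⁻¹ = [92/195 -2/65 178/65; 27/65 76/585 562/195; 0 0 1]
M⁻¹ · (-4023/650, 5781/2600)ᵀ = (-1/4, 3/5)ᵀ

p = (-1/4, 3/5)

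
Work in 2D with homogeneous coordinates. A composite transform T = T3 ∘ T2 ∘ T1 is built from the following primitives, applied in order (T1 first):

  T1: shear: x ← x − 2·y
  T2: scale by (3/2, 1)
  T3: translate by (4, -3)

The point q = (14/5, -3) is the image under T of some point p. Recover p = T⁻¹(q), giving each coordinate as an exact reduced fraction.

T1 = [1 -2 0; 0 1 0; 0 0 1]
T2·T1 = [3/2 -3 0; 0 1 0; 0 0 1]
T3·…·T1 = [3/2 -3 4; 0 1 -3; 0 0 1]
det M = 3/2; M⁻¹ = [2/3 2 10/3; 0 1 3; 0 0 1]
M⁻¹ · (14/5, -3)ᵀ = (-4/5, 0)ᵀ

p = (-4/5, 0)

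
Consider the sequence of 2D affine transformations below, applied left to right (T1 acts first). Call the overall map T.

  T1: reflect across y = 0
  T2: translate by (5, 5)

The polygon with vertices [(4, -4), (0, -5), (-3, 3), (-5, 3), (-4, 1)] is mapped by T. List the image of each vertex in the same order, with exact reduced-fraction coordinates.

T1 reflect across y = 0: (4, -4) → (4, 4); (0, -5) → (0, 5); (-3, 3) → (-3, -3); (-5, 3) → (-5, -3); (-4, 1) → (-4, -1)
T2 translate by (5, 5): (4, 4) → (9, 9); (0, 5) → (5, 10); (-3, -3) → (2, 2); (-5, -3) → (0, 2); (-4, -1) → (1, 4)

image vertices: (9, 9), (5, 10), (2, 2), (0, 2), (1, 4)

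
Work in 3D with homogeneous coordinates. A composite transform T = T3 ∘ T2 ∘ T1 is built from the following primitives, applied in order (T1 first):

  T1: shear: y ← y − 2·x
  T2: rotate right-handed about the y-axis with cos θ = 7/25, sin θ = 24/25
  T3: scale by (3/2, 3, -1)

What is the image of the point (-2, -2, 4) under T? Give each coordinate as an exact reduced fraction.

T(p) = (123/25, 6, -76/25)

T1 shear: y ← y − 2·x: (-2, -2, 4) → (-2, 2, 4)
T2 rotate right-handed about the y-axis with cos θ = 7/25, sin θ = 24/25: (-2, 2, 4) → (82/25, 2, 76/25)
T3 scale by (3/2, 3, -1): (82/25, 2, 76/25) → (123/25, 6, -76/25)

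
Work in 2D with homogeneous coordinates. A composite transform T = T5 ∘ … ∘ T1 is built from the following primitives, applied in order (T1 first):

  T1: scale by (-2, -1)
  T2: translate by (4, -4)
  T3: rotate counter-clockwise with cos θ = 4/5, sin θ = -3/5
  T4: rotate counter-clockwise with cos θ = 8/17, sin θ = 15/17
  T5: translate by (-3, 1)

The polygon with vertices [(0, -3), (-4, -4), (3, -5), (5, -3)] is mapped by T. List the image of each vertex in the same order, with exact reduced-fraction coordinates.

image vertices: (89/85, 152/85), (669/85, 517/85), (-89/17, 18/17), (-681/85, -208/85)

T1 scale by (-2, -1): (0, -3) → (0, 3); (-4, -4) → (8, 4); (3, -5) → (-6, 5); (5, -3) → (-10, 3)
T2 translate by (4, -4): (0, 3) → (4, -1); (8, 4) → (12, 0); (-6, 5) → (-2, 1); (-10, 3) → (-6, -1)
T3 rotate counter-clockwise with cos θ = 4/5, sin θ = -3/5: (4, -1) → (13/5, -16/5); (12, 0) → (48/5, -36/5); (-2, 1) → (-1, 2); (-6, -1) → (-27/5, 14/5)
T4 rotate counter-clockwise with cos θ = 8/17, sin θ = 15/17: (13/5, -16/5) → (344/85, 67/85); (48/5, -36/5) → (924/85, 432/85); (-1, 2) → (-38/17, 1/17); (-27/5, 14/5) → (-426/85, -293/85)
T5 translate by (-3, 1): (344/85, 67/85) → (89/85, 152/85); (924/85, 432/85) → (669/85, 517/85); (-38/17, 1/17) → (-89/17, 18/17); (-426/85, -293/85) → (-681/85, -208/85)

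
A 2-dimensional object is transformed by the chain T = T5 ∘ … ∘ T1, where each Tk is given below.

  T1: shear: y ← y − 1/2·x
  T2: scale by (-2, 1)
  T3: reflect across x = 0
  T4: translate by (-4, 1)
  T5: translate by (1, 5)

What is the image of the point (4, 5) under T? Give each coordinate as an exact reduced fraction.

T1 shear: y ← y − 1/2·x: (4, 5) → (4, 3)
T2 scale by (-2, 1): (4, 3) → (-8, 3)
T3 reflect across x = 0: (-8, 3) → (8, 3)
T4 translate by (-4, 1): (8, 3) → (4, 4)
T5 translate by (1, 5): (4, 4) → (5, 9)

T(p) = (5, 9)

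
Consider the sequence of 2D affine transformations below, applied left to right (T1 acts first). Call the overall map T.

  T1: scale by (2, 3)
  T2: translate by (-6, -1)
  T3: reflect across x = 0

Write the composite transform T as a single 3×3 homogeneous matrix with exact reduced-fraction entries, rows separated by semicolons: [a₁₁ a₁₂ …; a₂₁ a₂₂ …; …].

T = [-2 0 6; 0 3 -1; 0 0 1]

T1 = [2 0 0; 0 3 0; 0 0 1]
T2·T1 = [2 0 -6; 0 3 -1; 0 0 1]
T3·…·T1 = [-2 0 6; 0 3 -1; 0 0 1]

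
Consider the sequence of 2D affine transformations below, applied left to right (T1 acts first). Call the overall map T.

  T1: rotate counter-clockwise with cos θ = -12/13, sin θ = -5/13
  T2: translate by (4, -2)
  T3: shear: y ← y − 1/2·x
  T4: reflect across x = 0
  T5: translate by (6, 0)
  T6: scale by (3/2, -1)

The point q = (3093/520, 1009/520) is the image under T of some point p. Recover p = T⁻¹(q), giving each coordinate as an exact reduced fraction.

T1 = [-12/13 5/13 0; -5/13 -12/13 0; 0 0 1]
T2·T1 = [-12/13 5/13 4; -5/13 -12/13 -2; 0 0 1]
T3·…·T1 = [-12/13 5/13 4; 1/13 -29/26 -4; 0 0 1]
T4·…·T1 = [12/13 -5/13 -4; 1/13 -29/26 -4; 0 0 1]
T5·…·T1 = [12/13 -5/13 2; 1/13 -29/26 -4; 0 0 1]
T6·…·T1 = [18/13 -15/26 3; -1/13 29/26 4; 0 0 1]
det M = 3/2; M⁻¹ = [29/39 5/13 -49/13; 2/39 12/13 -50/13; 0 0 1]
M⁻¹ · (3093/520, 1009/520)ᵀ = (7/5, -7/4)ᵀ

p = (7/5, -7/4)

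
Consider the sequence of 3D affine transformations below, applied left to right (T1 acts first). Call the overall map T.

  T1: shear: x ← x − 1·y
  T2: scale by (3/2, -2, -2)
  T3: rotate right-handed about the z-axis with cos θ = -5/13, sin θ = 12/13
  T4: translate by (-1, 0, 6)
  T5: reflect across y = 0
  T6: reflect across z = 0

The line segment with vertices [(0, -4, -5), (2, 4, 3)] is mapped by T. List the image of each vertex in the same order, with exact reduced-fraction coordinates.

T1 shear: x ← x − 1·y: (0, -4, -5) → (4, -4, -5); (2, 4, 3) → (-2, 4, 3)
T2 scale by (3/2, -2, -2): (4, -4, -5) → (6, 8, 10); (-2, 4, 3) → (-3, -8, -6)
T3 rotate right-handed about the z-axis with cos θ = -5/13, sin θ = 12/13: (6, 8, 10) → (-126/13, 32/13, 10); (-3, -8, -6) → (111/13, 4/13, -6)
T4 translate by (-1, 0, 6): (-126/13, 32/13, 10) → (-139/13, 32/13, 16); (111/13, 4/13, -6) → (98/13, 4/13, 0)
T5 reflect across y = 0: (-139/13, 32/13, 16) → (-139/13, -32/13, 16); (98/13, 4/13, 0) → (98/13, -4/13, 0)
T6 reflect across z = 0: (-139/13, -32/13, 16) → (-139/13, -32/13, -16); (98/13, -4/13, 0) → (98/13, -4/13, 0)

image vertices: (-139/13, -32/13, -16), (98/13, -4/13, 0)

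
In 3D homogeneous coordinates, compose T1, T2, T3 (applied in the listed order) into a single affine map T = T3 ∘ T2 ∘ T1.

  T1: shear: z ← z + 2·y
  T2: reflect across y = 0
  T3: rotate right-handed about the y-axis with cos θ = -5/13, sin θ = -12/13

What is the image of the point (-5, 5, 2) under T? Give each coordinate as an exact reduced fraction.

T(p) = (-119/13, -5, -120/13)

T1 shear: z ← z + 2·y: (-5, 5, 2) → (-5, 5, 12)
T2 reflect across y = 0: (-5, 5, 12) → (-5, -5, 12)
T3 rotate right-handed about the y-axis with cos θ = -5/13, sin θ = -12/13: (-5, -5, 12) → (-119/13, -5, -120/13)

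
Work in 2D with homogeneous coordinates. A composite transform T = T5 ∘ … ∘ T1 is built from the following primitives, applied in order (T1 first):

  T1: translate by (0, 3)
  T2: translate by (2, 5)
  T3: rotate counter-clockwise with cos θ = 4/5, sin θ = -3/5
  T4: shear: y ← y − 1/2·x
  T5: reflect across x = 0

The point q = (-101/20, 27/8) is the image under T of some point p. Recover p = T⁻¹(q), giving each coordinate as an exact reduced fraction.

p = (-3/2, -1/4)

T1 = [1 0 0; 0 1 3; 0 0 1]
T2·T1 = [1 0 2; 0 1 8; 0 0 1]
T3·…·T1 = [4/5 3/5 32/5; -3/5 4/5 26/5; 0 0 1]
T4·…·T1 = [4/5 3/5 32/5; -1 1/2 2; 0 0 1]
T5·…·T1 = [-4/5 -3/5 -32/5; -1 1/2 2; 0 0 1]
det M = -1; M⁻¹ = [-1/2 -3/5 -2; -1 4/5 -8; 0 0 1]
M⁻¹ · (-101/20, 27/8)ᵀ = (-3/2, -1/4)ᵀ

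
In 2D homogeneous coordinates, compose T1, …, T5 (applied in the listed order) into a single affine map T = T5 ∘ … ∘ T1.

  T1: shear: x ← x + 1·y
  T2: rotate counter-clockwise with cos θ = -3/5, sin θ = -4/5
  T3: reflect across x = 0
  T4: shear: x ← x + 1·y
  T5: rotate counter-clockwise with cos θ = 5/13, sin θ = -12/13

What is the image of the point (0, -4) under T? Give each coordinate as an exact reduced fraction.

T1 shear: x ← x + 1·y: (0, -4) → (-4, -4)
T2 rotate counter-clockwise with cos θ = -3/5, sin θ = -4/5: (-4, -4) → (-4/5, 28/5)
T3 reflect across x = 0: (-4/5, 28/5) → (4/5, 28/5)
T4 shear: x ← x + 1·y: (4/5, 28/5) → (32/5, 28/5)
T5 rotate counter-clockwise with cos θ = 5/13, sin θ = -12/13: (32/5, 28/5) → (496/65, -244/65)

T(p) = (496/65, -244/65)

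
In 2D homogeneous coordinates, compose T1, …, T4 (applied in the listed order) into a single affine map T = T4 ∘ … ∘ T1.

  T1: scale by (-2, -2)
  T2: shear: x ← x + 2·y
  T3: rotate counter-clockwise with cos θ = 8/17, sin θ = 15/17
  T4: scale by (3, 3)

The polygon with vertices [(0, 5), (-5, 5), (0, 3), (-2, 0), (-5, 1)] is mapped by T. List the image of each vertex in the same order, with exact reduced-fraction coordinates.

image vertices: (-30/17, -1140/17), (210/17, -690/17), (-18/17, -684/17), (96/17, 180/17), (234/17, 222/17)

T1 scale by (-2, -2): (0, 5) → (0, -10); (-5, 5) → (10, -10); (0, 3) → (0, -6); (-2, 0) → (4, 0); (-5, 1) → (10, -2)
T2 shear: x ← x + 2·y: (0, -10) → (-20, -10); (10, -10) → (-10, -10); (0, -6) → (-12, -6); (4, 0) → (4, 0); (10, -2) → (6, -2)
T3 rotate counter-clockwise with cos θ = 8/17, sin θ = 15/17: (-20, -10) → (-10/17, -380/17); (-10, -10) → (70/17, -230/17); (-12, -6) → (-6/17, -228/17); (4, 0) → (32/17, 60/17); (6, -2) → (78/17, 74/17)
T4 scale by (3, 3): (-10/17, -380/17) → (-30/17, -1140/17); (70/17, -230/17) → (210/17, -690/17); (-6/17, -228/17) → (-18/17, -684/17); (32/17, 60/17) → (96/17, 180/17); (78/17, 74/17) → (234/17, 222/17)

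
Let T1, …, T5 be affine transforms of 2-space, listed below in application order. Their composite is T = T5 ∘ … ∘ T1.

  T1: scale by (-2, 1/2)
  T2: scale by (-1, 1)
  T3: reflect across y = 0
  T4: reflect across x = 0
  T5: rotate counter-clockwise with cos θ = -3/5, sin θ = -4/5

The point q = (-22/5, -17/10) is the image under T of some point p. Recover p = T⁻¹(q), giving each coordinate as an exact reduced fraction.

T1 = [-2 0 0; 0 1/2 0; 0 0 1]
T2·T1 = [2 0 0; 0 1/2 0; 0 0 1]
T3·…·T1 = [2 0 0; 0 -1/2 0; 0 0 1]
T4·…·T1 = [-2 0 0; 0 -1/2 0; 0 0 1]
T5·…·T1 = [6/5 -2/5 0; 8/5 3/10 0; 0 0 1]
det M = 1; M⁻¹ = [3/10 2/5 0; -8/5 6/5 0; 0 0 1]
M⁻¹ · (-22/5, -17/10)ᵀ = (-2, 5)ᵀ

p = (-2, 5)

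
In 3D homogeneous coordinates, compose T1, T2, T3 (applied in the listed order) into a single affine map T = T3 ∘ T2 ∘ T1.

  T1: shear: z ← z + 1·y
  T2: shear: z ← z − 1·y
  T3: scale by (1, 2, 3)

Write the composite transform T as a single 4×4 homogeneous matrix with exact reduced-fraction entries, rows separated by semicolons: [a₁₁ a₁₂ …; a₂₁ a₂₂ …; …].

T = [1 0 0 0; 0 2 0 0; 0 0 3 0; 0 0 0 1]

T1 = [1 0 0 0; 0 1 0 0; 0 1 1 0; 0 0 0 1]
T2·T1 = [1 0 0 0; 0 1 0 0; 0 0 1 0; 0 0 0 1]
T3·…·T1 = [1 0 0 0; 0 2 0 0; 0 0 3 0; 0 0 0 1]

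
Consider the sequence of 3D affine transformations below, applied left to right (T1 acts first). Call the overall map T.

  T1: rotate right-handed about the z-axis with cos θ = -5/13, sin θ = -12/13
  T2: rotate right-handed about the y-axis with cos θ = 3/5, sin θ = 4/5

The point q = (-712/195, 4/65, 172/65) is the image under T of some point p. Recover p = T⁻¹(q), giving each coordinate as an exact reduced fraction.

T1 = [-5/13 12/13 0 0; -12/13 -5/13 0 0; 0 0 1 0; 0 0 0 1]
T2·T1 = [-3/13 36/65 4/5 0; -12/13 -5/13 0 0; 4/13 -48/65 3/5 0; 0 0 0 1]
det M = 1; M⁻¹ = [-3/13 -12/13 4/13 0; 36/65 -5/13 -48/65 0; 4/5 0 3/5 0; 0 0 0 1]
M⁻¹ · (-712/195, 4/65, 172/65)ᵀ = (8/5, -4, -4/3)ᵀ

p = (8/5, -4, -4/3)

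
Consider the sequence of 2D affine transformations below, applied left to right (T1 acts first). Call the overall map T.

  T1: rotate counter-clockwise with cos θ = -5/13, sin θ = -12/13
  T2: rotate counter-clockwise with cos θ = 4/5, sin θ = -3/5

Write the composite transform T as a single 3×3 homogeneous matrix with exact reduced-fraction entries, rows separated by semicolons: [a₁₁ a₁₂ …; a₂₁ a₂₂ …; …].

T1 = [-5/13 12/13 0; -12/13 -5/13 0; 0 0 1]
T2·T1 = [-56/65 33/65 0; -33/65 -56/65 0; 0 0 1]

T = [-56/65 33/65 0; -33/65 -56/65 0; 0 0 1]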